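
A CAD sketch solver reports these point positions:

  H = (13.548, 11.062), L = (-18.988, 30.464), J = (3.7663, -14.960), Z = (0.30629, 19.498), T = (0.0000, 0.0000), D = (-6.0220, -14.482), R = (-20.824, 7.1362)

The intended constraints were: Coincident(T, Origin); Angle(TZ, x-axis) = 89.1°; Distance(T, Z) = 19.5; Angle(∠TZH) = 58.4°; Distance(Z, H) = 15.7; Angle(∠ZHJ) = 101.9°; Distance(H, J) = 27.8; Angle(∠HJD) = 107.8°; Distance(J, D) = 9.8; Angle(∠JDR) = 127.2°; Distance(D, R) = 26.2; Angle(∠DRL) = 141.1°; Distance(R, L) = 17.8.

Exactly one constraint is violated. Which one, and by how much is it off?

Distance(R, L) = 17.8 — off by 5.60.

T = (0.00, 0.00) ✓; TZ at 89.10° ✓; |TZ| = 19.50 ✓; ∠TZH = 58.40° ✓; |ZH| = 15.70 ✓; ∠ZHJ = 101.9° ✓; |HJ| = 27.80 ✓; ∠HJD = 107.8° ✓; |JD| = 9.800 ✓; ∠JDR = 127.2° ✓; |DR| = 26.20 ✓; ∠DRL = 141.1° ✓; |RL| = 23.40 ✗.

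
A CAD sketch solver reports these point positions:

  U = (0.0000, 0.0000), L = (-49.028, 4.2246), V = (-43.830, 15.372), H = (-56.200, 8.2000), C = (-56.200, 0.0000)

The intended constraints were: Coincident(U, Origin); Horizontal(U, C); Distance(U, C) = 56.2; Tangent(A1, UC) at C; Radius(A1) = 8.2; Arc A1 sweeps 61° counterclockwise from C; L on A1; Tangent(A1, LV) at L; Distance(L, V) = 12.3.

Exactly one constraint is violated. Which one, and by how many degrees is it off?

Tangent(A1, LV) at L — off by 4.00°.

U = (0.00, 0.00) ✓; U.y = 0.00, C.y = 0.00 ✓; |UC| = 56.20 ✓; ∠(HC, CU) = 90.00° ✓; |HC| = 8.200 ✓; bearing(H→L) − bearing(H→C) = 61.00° ✓; |HL| = 8.200 ✓; ∠(HL, LV) = 86.00° ✗; |LV| = 12.30 ✓.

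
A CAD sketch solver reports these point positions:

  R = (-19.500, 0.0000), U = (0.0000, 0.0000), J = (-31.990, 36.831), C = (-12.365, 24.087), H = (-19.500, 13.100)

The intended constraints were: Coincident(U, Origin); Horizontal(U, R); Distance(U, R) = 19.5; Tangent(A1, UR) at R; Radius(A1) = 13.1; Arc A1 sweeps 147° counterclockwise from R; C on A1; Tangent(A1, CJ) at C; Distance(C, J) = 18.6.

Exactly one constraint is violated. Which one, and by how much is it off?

Distance(C, J) = 18.6 — off by 4.80.

U = (0.00, 0.00) ✓; U.y = 0.00, R.y = 0.00 ✓; |UR| = 19.50 ✓; ∠(HR, RU) = 90.00° ✓; |HR| = 13.10 ✓; bearing(H→C) − bearing(H→R) = 147.0° ✓; |HC| = 13.10 ✓; ∠(HC, CJ) = 90.00° ✓; |CJ| = 23.40 ✗.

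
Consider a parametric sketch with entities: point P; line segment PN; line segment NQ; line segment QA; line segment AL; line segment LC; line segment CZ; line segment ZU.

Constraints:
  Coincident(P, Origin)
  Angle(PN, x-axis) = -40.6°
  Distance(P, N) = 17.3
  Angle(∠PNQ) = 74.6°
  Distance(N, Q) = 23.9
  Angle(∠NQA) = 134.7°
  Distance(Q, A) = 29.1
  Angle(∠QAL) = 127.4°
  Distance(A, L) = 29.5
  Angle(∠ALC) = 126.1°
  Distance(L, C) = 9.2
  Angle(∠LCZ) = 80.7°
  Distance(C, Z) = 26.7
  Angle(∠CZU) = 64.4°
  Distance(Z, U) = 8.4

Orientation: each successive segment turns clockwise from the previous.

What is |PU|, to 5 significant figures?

30.370

P is at the origin; PN runs at -40.6° with length 17.3, so N = (13.135, -11.258). ∠PNQ = 74.6° gives NQ at -146.00° from the x-axis; with |NQ| = 23.9, Q = (-6.6786, -24.623). ∠NQA = 134.7° gives QA at 168.70° from the x-axis; with |QA| = 29.1, A = (-35.214, -18.921). ∠QAL = 127.4° gives AL at 116.10° from the x-axis; with |AL| = 29.5, L = (-48.193, 7.5707). ∠ALC = 126.1° gives LC at 62.200° from the x-axis; with |LC| = 9.2, C = (-43.902, 15.709). ∠LCZ = 80.7° gives CZ at -37.100° from the x-axis; with |CZ| = 26.7, Z = (-22.606, -0.39677). ∠CZU = 64.4° gives ZU at -152.70° from the x-axis; with |ZU| = 8.4, U = (-30.071, -4.2494). Then |PU| = |U − P| = 30.370.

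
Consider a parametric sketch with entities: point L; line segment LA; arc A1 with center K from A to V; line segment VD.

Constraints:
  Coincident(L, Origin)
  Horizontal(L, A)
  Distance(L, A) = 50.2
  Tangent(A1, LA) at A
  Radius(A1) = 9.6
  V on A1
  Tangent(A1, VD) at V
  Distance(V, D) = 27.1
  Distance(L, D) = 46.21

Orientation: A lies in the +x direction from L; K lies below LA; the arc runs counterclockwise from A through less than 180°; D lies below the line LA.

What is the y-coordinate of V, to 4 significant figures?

-6.690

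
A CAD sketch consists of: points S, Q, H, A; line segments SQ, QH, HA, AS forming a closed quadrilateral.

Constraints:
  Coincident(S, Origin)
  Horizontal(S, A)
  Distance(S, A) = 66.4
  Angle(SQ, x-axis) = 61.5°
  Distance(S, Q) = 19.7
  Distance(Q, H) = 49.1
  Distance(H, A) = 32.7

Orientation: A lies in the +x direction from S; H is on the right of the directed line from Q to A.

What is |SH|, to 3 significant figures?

45.7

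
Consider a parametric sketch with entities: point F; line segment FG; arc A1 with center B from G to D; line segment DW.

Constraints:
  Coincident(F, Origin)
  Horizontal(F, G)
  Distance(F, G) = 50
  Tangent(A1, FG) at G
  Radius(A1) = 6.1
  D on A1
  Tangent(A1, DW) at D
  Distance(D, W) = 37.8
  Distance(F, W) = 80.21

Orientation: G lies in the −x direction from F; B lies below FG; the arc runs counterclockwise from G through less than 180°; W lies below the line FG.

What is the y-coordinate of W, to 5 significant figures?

-38.535

Checks: |FG| = 50.00 ✓; |BD| = 6.100 ✓; ∠(BD, DW) = 90.00° ✓; |DW| = 37.80 ✓; |FW| = 80.21 ✓.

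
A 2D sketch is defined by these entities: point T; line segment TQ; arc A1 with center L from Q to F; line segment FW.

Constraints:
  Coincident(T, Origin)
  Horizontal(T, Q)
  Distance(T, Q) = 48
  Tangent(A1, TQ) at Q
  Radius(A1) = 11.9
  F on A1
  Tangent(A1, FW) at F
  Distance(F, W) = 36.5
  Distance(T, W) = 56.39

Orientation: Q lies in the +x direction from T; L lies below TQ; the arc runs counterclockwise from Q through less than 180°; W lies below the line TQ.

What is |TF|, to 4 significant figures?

37.66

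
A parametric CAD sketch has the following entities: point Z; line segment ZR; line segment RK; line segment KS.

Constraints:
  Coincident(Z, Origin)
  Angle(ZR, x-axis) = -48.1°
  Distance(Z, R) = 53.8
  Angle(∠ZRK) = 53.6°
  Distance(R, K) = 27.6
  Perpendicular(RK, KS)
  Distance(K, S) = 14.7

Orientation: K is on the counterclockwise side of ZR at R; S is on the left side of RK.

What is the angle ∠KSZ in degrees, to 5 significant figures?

171.40°

∠ZRK = 53.6°, so RK runs at -48.1° + (180° − 53.6°) = 78.300° from the x-axis; with |RK| = 27.6, K = R + 27.6·(cos 78.300°, sin 78.300°) = (41.526, -13.017). RK ⟂ KS; with |KS| = 14.7 on the left of RK, S = K + 14.7·(-0.97922, 0.20279) = (27.132, -10.036). Then cos ∠KSZ = SK·SZ / (|SK||SZ|), giving 171.40°.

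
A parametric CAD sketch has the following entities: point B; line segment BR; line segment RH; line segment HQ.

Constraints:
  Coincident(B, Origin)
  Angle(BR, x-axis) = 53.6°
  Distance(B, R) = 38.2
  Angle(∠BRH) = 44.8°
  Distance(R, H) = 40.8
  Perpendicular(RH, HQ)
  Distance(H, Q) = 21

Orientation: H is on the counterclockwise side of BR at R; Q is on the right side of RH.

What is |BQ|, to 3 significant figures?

49.8

∠BRH = 44.8°, so RH runs at 53.6° + (180° − 44.8°) = 189° from the x-axis; with |RH| = 40.8, H = R + 40.8·(cos 189°, sin 189°) = (-17.7, 24.5). The perpendicularity gives HQ at right angles to RH; with |HQ| = 21.0 on the right of RH, Q = H + 21.0·(-0.153, 0.988) = (-20.9, 45.3). Then |BQ| = |Q − B| = 49.8.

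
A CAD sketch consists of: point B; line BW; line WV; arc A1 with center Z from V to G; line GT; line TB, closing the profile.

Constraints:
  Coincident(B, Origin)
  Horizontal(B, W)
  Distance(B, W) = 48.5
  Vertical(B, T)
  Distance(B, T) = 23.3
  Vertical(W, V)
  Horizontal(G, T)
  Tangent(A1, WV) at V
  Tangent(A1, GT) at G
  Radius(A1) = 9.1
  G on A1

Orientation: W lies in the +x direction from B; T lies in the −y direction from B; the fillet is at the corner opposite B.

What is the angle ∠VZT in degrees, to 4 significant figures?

167.0°

B is at the origin; B and W share the same y with |BW| = 48.5 and W on the +x side, so W = (48.50, 0.000). B and T share the same x with |BT| = 23.3 and T on the −y side, so T = (0.000, -23.30). The virtual corner opposite B is at (48.50, -23.30). Tangency of A1 to WV means the radius ZV is perpendicular to WV and tangency of A1 to GT means the radius ZG is perpendicular to GT, with radius 9.1, so the center Z sits 9.1 in from both sides at Z = (39.40, -14.20). That places the tangent points at V = (48.50, -14.20) on WV and G = (39.40, -23.30) on GT. Then cos ∠VZT = ZV·ZT / (|ZV||ZT|), giving 167.0°.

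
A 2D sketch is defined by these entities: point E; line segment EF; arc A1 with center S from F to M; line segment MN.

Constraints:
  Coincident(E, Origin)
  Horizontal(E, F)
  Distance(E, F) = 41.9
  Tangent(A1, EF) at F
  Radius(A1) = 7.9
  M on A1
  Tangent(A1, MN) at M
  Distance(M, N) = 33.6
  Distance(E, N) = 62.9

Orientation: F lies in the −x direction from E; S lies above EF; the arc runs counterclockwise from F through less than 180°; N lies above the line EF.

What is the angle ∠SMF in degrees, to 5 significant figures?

34.339°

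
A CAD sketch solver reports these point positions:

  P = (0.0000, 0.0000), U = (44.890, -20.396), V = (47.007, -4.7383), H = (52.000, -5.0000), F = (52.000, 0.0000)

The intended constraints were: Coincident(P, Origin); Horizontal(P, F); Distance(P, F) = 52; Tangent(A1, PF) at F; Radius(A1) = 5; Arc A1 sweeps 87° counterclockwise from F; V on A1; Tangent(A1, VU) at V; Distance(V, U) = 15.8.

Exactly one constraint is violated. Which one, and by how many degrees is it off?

Tangent(A1, VU) at V — off by 4.70°.

P = (0.00, 0.00) ✓; P.y = 0.00, F.y = 0.00 ✓; |PF| = 52.00 ✓; ∠(HF, FP) = 90.00° ✓; |HF| = 5.000 ✓; bearing(H→V) − bearing(H→F) = 87.00° ✓; |HV| = 5.000 ✓; ∠(HV, VU) = 94.70° ✗; |VU| = 15.80 ✓.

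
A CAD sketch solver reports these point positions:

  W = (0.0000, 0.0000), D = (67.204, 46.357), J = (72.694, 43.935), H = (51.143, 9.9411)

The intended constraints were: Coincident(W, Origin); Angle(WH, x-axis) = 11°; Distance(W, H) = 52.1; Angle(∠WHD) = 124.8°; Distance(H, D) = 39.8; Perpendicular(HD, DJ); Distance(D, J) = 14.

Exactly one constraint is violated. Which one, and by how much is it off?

Distance(D, J) = 14 — off by 8.00.

W = (0.00, 0.00) ✓; WH at 11.00° ✓; |WH| = 52.10 ✓; ∠WHD = 124.8° ✓; |HD| = 39.80 ✓; ∠(HD, DJ) = 90.01° ✓; |DJ| = 6.001 ✗.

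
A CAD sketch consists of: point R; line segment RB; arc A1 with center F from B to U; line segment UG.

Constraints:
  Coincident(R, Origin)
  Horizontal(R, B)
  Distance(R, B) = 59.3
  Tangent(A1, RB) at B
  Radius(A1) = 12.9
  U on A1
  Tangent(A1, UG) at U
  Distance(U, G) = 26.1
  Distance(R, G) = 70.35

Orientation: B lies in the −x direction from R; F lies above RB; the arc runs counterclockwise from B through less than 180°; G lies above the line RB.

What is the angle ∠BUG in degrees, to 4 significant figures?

124.6°

R is at the origin; R and B share the same y with |RB| = 59.3 and B on the −x side, so B = (-59.30, 0.000). The tangent condition forces FB to be normal to RB, so F = B + (0, 12.9) = (-59.30, 12.90). Since FU ⟂ UG (tangency), |FG| = √(12.9² + 26.1²) = 29.11 regardless of where U sits on A1. So G lies on both circle(R, 70.35) and circle(F, 29.11); the above-RB intersection is G = (-56.52, 41.88). U is the foot of the tangent from G: U = (-47.24, 17.49).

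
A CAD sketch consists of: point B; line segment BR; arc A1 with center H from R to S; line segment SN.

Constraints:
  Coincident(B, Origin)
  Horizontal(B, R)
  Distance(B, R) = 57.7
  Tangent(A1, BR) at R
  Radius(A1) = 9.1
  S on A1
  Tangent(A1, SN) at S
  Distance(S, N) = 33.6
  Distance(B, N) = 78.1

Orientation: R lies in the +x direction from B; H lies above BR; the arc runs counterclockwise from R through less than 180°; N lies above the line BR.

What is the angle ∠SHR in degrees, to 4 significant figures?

92.84°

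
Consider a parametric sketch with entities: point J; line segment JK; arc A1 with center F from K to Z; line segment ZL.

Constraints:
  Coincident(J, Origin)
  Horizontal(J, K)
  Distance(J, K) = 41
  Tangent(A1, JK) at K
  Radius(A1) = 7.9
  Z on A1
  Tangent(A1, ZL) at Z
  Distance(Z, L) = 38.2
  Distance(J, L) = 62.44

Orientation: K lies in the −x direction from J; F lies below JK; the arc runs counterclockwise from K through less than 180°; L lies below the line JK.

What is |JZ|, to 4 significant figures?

49.65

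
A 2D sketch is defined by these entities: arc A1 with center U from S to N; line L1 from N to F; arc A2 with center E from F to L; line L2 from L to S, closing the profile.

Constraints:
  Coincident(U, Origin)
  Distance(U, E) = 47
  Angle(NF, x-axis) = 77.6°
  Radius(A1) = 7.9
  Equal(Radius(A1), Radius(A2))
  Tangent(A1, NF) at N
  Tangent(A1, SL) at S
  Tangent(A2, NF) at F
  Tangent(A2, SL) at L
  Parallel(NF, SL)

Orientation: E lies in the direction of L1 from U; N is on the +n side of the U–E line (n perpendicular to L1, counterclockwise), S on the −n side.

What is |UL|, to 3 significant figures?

47.7

Tangency of A1 to both parallel lines with radius 7.9 puts N and S at U ± 7.9·n: N = (-7.72, 1.70), S = (7.72, -1.70). Equal radii place F and L the same way about E: F = E + 7.9·n = (2.38, 47.6), L = E − 7.9·n = (17.8, 44.2). Then |UL| = |L − U| = 47.7.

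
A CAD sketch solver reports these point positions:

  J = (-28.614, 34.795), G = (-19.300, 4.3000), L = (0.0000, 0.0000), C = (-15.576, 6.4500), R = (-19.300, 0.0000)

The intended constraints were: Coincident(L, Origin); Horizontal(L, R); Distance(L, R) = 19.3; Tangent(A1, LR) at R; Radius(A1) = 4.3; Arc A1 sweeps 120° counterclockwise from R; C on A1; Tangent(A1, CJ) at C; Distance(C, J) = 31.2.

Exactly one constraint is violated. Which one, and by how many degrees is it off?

Tangent(A1, CJ) at C — off by 5.30°.

L = (0.00, 0.00) ✓; L.y = 0.00, R.y = 0.00 ✓; |LR| = 19.30 ✓; ∠(GR, RL) = 90.00° ✓; |GR| = 4.300 ✓; bearing(G→C) − bearing(G→R) = 120.0° ✓; |GC| = 4.300 ✓; ∠(GC, CJ) = 95.30° ✗; |CJ| = 31.20 ✓.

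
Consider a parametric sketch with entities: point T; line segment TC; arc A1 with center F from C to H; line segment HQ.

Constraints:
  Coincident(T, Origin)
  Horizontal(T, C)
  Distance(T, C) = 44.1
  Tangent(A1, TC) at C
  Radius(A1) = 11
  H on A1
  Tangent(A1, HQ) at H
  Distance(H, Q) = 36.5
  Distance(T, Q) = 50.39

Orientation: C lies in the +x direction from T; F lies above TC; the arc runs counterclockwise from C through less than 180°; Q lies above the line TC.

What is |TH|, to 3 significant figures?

55.0

T is at the origin; T and C share the same y with |TC| = 44.1 and C on the +x side, so C = (44.1, 0.00). Tangency of A1 to TC means the radius FC is perpendicular to TC, so F = C + (0, 11) = (44.1, 11.0). Since FH ⟂ HQ (tangency), |FQ| = √(11.0² + 36.5²) = 38.1 regardless of where H sits on A1. So Q lies on both circle(T, 50.39) and circle(F, 38.1); the above-TC intersection is Q = (24.8, 43.9). H is the foot of the tangent from Q: H = (51.6, 19.1).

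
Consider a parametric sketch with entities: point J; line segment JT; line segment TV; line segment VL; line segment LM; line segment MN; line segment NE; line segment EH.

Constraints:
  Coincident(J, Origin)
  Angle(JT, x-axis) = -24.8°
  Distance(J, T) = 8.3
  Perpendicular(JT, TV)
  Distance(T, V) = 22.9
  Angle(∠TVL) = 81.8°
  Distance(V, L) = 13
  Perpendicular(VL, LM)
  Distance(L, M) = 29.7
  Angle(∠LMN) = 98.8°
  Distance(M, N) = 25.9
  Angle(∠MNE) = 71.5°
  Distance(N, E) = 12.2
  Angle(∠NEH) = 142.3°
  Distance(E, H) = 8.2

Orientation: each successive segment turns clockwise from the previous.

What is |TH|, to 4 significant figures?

10.18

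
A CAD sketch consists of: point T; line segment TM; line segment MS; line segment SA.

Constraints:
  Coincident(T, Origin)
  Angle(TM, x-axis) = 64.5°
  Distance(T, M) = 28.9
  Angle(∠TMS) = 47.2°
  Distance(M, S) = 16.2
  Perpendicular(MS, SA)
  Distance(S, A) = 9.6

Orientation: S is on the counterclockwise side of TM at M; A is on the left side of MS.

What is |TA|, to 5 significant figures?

12.103

T is at the origin; TM runs at 64.5° with length 28.9, so M = 28.9·(cos 64.5°, sin 64.5°) = (12.442, 26.085). ∠TMS = 47.2°, so MS runs at 64.5° + (180° − 47.2°) = 197.30° from the x-axis; with |MS| = 16.2, S = M + 16.2·(cos 197.30°, sin 197.30°) = (-3.0254, 21.267). MS ⟂ SA; with |SA| = 9.6 on the left of MS, A = S + 9.6·(0.29737, -0.95476) = (-0.17056, 12.102). Then |TA| = |A − T| = 12.103.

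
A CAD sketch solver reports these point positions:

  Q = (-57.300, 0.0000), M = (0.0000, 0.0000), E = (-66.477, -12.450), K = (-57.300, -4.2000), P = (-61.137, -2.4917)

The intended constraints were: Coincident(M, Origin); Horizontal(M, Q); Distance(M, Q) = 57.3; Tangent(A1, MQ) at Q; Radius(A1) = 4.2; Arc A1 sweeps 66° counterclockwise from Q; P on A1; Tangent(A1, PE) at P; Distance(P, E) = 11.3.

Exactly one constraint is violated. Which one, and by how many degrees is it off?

Tangent(A1, PE) at P — off by 4.20°.

M = (0.00, 0.00) ✓; M.y = 0.00, Q.y = 0.00 ✓; |MQ| = 57.30 ✓; ∠(KQ, QM) = 90.00° ✓; |KQ| = 4.200 ✓; bearing(K→P) − bearing(K→Q) = 66.00° ✓; |KP| = 4.200 ✓; ∠(KP, PE) = 94.20° ✗; |PE| = 11.30 ✓.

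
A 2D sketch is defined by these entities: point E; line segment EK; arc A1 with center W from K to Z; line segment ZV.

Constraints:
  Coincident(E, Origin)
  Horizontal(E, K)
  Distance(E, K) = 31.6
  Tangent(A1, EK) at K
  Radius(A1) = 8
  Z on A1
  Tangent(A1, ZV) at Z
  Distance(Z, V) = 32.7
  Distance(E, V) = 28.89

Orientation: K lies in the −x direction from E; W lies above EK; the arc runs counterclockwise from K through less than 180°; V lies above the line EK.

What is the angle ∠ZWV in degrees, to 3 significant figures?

76.3°

Checks: |WZ| = 8.000 ✓; ∠(WZ, ZV) = 90.00° ✓; |ZV| = 32.70 ✓; |EV| = 28.89 ✓.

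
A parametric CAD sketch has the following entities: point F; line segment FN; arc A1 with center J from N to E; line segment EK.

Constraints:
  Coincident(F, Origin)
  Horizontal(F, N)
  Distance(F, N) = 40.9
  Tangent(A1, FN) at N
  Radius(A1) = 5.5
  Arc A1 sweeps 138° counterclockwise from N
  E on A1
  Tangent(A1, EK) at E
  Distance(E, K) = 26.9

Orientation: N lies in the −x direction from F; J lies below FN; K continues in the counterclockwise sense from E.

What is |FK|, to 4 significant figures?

36.96

F is at the origin; F and N share the same y with |FN| = 40.9 and N on the −x side, so N = (-40.90, 0.000). The tangent condition forces JN to be normal to FN, so J = N + (0, -5.5) = (-40.90, -5.500). On A1, N sits at bearing 90° from J; a 138° counterclockwise sweep puts E at bearing 228°, so E = J + 5.5·(cos 228°, sin 228°) = (-44.58, -9.587). Tangency of A1 to EK means the radius JE is perpendicular to EK, so EK runs along (−sin 228°, cos 228°); with |EK| = 26.9, K = (-24.59, -27.59). Then |FK| = |K − F| = 36.96.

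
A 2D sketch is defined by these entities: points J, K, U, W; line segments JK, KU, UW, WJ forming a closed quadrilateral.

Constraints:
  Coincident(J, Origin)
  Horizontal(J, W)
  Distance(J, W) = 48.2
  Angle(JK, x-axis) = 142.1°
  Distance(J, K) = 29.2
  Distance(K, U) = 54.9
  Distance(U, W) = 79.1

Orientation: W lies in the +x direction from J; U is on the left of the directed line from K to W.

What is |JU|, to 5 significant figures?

65.790

J is at the origin; JW is horizontal with |JW| = 48.2 and W in +x, so W = (48.2, 0). JK runs at 142.1° with |JK| = 29.2, so K = (-23.041, 17.937). U is determined by |KU| = 54.9 and |UW| = 79.1 together: it lies at the intersection of circle(K, 54.9) and circle(W, 79.1). With |KW| = 73.465, the foot of the radical line on KW is 14.662 from K and the perpendicular offset is √(54.9² − 14.662²) = 52.906. Taking the left-of-KW solution: U = (4.0944, 65.662).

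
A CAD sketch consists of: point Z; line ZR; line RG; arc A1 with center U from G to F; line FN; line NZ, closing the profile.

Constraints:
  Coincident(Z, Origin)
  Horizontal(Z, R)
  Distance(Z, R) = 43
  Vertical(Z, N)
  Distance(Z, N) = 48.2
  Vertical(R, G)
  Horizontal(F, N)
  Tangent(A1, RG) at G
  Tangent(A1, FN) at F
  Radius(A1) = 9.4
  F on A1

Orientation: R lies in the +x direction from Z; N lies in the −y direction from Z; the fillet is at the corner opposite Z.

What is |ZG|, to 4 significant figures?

57.92

Z is at the origin; Z and R share the same y with |ZR| = 43.0 and R on the +x side, so R = (43.00, 0.000). Z and N share the same x with |ZN| = 48.2 and N on the −y side, so N = (0.000, -48.20). The virtual corner opposite Z is at (43.00, -48.20). Tangency of A1 to RG means the radius UG is perpendicular to RG and since A1 is tangent to FN there, UF ⟂ FN, with radius 9.4, so the center U sits 9.4 in from both sides at U = (33.60, -38.80). That places the tangent points at G = (43.00, -38.80) on RG and F = (33.60, -48.20) on FN. Then |ZG| = |G − Z| = 57.92.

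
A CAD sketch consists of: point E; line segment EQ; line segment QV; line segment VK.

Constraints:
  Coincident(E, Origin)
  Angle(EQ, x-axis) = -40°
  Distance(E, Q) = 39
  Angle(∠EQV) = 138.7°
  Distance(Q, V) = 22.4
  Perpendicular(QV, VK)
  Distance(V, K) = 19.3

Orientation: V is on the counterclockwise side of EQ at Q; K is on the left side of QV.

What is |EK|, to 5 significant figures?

52.099

E is at the origin; EQ runs at -40.0° with length 39.0, so Q = 39.0·(cos -40.0°, sin -40.0°) = (29.876, -25.069). ∠EQV = 138.7°, so QV runs at -40.0° + (180° − 138.7°) = 1.3000° from the x-axis; with |QV| = 22.4, V = Q + 22.4·(cos 1.3000°, sin 1.3000°) = (52.270, -24.561). QV is perpendicular to VK; with |VK| = 19.3 on the left of QV, K = V + 19.3·(-0.022687, 0.99974) = (51.832, -5.2655). Then |EK| = |K − E| = 52.099.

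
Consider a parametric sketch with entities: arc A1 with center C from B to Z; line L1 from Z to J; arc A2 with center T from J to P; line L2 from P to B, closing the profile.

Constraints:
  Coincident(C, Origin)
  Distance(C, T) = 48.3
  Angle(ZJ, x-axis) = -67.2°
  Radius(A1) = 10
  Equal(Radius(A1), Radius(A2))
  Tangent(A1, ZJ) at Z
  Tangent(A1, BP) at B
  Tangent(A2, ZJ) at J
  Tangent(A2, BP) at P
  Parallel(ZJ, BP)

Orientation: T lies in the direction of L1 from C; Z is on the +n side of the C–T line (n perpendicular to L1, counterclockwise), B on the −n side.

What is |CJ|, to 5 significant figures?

49.324

The slot axis is L1's direction at -67.2°, so u = (cos -67.2°, sin -67.2°) = (0.38752, -0.92186) and n = (−sin -67.2°, cos -67.2°) = (0.92186, 0.38752). C is at the origin and T lies 48.3 along u from C, so T = 48.3·u = (18.717, -44.526). Tangency of A1 to both parallel lines with radius 10.0 puts Z and B at C ± 10.0·n: Z = (9.2186, 3.8752), B = (-9.2186, -3.8752). Equal radii place J and P the same way about T: J = T + 10.0·n = (27.936, -40.651), P = T − 10.0·n = (9.4984, -48.401). Then |CJ| = |J − C| = 49.324.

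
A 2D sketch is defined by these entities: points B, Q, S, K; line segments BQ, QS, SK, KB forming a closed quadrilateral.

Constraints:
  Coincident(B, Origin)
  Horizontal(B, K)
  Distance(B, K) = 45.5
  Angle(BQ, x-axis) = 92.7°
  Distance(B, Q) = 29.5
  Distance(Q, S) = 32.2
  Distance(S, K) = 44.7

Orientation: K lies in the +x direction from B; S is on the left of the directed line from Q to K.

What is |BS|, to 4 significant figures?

50.24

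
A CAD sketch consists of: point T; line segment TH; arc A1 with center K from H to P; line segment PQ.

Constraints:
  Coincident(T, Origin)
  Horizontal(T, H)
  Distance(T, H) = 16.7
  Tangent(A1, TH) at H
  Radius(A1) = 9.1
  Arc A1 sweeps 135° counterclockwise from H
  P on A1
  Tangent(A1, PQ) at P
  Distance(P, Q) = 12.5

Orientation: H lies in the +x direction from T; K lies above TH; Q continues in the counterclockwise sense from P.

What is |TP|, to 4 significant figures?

27.87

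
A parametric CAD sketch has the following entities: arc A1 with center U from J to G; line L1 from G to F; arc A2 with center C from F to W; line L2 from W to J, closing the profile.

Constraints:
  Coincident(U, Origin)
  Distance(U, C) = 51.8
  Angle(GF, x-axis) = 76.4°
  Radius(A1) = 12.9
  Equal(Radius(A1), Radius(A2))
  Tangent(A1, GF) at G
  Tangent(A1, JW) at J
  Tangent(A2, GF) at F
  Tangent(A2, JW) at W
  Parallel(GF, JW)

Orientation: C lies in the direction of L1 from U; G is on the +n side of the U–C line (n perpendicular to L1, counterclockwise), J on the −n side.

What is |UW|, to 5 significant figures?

53.382

The slot axis is L1's direction at 76.4°, so u = (cos 76.4°, sin 76.4°) = (0.23514, 0.97196) and n = (−sin 76.4°, cos 76.4°) = (-0.97196, 0.23514). U is at the origin and C lies 51.8 along u from U, so C = 51.8·u = (12.180, 50.348). Tangency of A1 to both parallel lines with radius 12.9 puts G and J at U ± 12.9·n: G = (-12.538, 3.0333), J = (12.538, -3.0333). Equal radii place F and W the same way about C: F = C + 12.9·n = (-0.35794, 53.381), W = C − 12.9·n = (24.719, 47.314). Then |UW| = |W − U| = 53.382.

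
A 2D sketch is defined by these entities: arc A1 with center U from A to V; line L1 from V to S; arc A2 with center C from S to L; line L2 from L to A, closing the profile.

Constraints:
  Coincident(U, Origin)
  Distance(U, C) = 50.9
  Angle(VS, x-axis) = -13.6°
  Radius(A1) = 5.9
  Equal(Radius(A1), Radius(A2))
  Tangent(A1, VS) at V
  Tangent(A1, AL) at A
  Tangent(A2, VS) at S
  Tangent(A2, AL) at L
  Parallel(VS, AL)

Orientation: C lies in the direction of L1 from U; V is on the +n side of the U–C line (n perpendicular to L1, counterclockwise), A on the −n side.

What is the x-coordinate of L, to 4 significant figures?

48.09

The slot axis is L1's direction at -13.6°, so u = (cos -13.6°, sin -13.6°) = (0.9720, -0.2351) and n = (−sin -13.6°, cos -13.6°) = (0.2351, 0.9720). U is at the origin and C lies 50.9 along u from U, so C = 50.9·u = (49.47, -11.97). Tangency of A1 to both parallel lines with radius 5.9 puts V and A at U ± 5.9·n: V = (1.387, 5.735), A = (-1.387, -5.735). Equal radii place S and L the same way about C: S = C + 5.9·n = (50.86, -6.234), L = C − 5.9·n = (48.09, -17.70). So L.x = 48.09.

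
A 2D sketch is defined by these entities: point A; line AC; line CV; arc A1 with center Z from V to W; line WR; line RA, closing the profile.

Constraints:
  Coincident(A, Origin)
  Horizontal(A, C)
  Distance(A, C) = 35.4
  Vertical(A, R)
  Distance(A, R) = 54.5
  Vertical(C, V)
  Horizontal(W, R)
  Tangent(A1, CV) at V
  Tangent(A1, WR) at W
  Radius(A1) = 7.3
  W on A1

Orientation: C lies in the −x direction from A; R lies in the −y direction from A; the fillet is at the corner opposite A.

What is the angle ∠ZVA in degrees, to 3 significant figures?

53.1°

A is at the origin; AC is horizontal with |AC| = 35.4 and C on the −x side, so C = (-35.4, 0.00). AR is vertical with |AR| = 54.5 and R on the −y side, so R = (0.00, -54.5). The virtual corner opposite A is at (-35.4, -54.5). Tangency of A1 to CV means the radius ZV is perpendicular to CV and since A1 is tangent to WR there, ZW ⟂ WR, with radius 7.3, so the center Z sits 7.3 in from both sides at Z = (-28.1, -47.2). That places the tangent points at V = (-35.4, -47.2) on CV and W = (-28.1, -54.5) on WR. Then cos ∠ZVA = VZ·VA / (|VZ||VA|), giving 53.1°.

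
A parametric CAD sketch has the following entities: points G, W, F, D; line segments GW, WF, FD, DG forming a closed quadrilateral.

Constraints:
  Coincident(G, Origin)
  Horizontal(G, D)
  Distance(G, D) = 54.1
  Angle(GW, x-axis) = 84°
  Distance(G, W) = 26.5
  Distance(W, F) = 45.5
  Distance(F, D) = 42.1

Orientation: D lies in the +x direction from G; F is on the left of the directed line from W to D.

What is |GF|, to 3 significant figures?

61.6

G is at the origin; G and D share the same y with |GD| = 54.1 and D in +x, so D = (54.1, 0). GW runs at 84.0° with |GW| = 26.5, so W = (2.77, 26.4). F is determined by |WF| = 45.5 and |FD| = 42.1 together: it lies at the intersection of circle(W, 45.5) and circle(D, 42.1). With |WD| = 57.7, the foot of the radical line on WD is 31.4 from W and the perpendicular offset is √(45.5² − 31.4²) = 32.9. Taking the left-of-WD solution: F = (45.8, 41.3).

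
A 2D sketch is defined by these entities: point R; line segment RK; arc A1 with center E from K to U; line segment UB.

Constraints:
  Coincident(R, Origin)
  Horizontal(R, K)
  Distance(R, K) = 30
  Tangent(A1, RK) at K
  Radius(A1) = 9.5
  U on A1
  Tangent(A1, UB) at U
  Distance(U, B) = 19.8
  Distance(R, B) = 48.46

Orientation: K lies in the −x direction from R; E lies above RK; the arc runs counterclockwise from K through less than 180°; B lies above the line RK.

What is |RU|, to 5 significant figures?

28.764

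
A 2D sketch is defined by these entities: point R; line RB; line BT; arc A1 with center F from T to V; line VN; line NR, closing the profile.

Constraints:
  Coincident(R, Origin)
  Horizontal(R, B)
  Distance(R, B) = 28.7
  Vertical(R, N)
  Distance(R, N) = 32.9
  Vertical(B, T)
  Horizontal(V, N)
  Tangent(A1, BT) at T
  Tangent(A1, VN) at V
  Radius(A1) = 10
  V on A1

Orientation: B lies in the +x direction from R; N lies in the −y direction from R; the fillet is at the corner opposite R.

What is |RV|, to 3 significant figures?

37.8

R is at the origin; R and B share the same y with |RB| = 28.7 and B on the +x side, so B = (28.7, 0.00). RN is vertical with |RN| = 32.9 and N on the −y side, so N = (0.00, -32.9). The virtual corner opposite R is at (28.7, -32.9). Since A1 is tangent to BT there, FT ⟂ BT and the tangent condition forces FV to be normal to VN, with radius 10.0, so the center F sits 10.0 in from both sides at F = (18.7, -22.9). That places the tangent points at T = (28.7, -22.9) on BT and V = (18.7, -32.9) on VN. Then |RV| = |V − R| = 37.8.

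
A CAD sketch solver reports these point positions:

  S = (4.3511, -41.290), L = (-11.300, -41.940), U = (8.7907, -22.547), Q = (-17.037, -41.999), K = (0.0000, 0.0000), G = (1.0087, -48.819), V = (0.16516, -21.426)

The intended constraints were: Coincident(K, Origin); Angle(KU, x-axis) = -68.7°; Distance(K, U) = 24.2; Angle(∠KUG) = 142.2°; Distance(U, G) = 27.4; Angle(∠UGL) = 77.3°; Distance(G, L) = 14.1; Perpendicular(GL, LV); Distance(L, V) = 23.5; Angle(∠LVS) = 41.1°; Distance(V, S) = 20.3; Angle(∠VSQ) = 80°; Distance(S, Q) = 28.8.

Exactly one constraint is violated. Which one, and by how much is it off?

Distance(S, Q) = 28.8 — off by 7.40.

K = (0.00, 0.00) ✓; KU at -68.70° ✓; |KU| = 24.20 ✓; ∠KUG = 142.2° ✓; |UG| = 27.40 ✓; ∠UGL = 77.30° ✓; |GL| = 14.10 ✓; ∠(GL, LV) = 90.00° ✓; |LV| = 23.50 ✓; ∠LVS = 41.10° ✓; |VS| = 20.30 ✓; ∠VSQ = 80.00° ✓; |SQ| = 21.40 ✗.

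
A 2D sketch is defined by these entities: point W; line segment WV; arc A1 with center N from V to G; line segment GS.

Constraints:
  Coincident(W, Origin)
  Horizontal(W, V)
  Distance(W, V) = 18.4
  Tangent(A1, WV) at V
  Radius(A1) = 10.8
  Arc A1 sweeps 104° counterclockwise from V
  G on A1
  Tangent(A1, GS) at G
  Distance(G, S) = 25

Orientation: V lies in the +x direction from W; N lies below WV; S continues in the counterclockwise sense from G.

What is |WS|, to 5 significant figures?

40.177

W is at the origin; WV is horizontal with |WV| = 18.4 and V on the +x side, so V = (18.400, 0.0000). Tangency of A1 to WV means the radius NV is perpendicular to WV, so N = V + (0, -10.8) = (18.400, -10.800). On A1, V sits at bearing 90° from N; a 104° counterclockwise sweep puts G at bearing 194°, so G = N + 10.8·(cos 194°, sin 194°) = (7.9208, -13.413). A1 meets GS tangentially, so NG is at right angles to GS, so GS runs along (−sin 194°, cos 194°); with |GS| = 25.0, S = (13.969, -37.670). Then |WS| = |S − W| = 40.177.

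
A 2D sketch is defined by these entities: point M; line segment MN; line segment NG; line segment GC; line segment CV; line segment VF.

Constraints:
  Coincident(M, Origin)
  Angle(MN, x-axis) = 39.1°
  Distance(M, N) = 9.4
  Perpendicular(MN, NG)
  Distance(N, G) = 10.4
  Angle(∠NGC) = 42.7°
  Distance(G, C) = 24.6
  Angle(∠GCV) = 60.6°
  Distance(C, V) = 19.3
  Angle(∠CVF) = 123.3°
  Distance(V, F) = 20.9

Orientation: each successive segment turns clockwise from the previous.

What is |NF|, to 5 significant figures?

17.430

M is at the origin; MN runs at 39.1° with length 9.4, so N = (7.2948, 5.9284). The perpendicularity gives NG at right angles to MN, so NG runs at -50.900°; with |NG| = 10.4, G = (13.854, -2.1425). ∠NGC = 42.7° gives GC at 171.80° from the x-axis; with |GC| = 24.6, C = (-10.495, 1.3661). ∠GCV = 60.6° gives CV at 52.400° from the x-axis; with |CV| = 19.3, V = (1.2812, 16.657). ∠CVF = 123.3° gives VF at -4.3000° from the x-axis; with |VF| = 20.9, F = (22.122, 15.090). Then |NF| = |F − N| = 17.430.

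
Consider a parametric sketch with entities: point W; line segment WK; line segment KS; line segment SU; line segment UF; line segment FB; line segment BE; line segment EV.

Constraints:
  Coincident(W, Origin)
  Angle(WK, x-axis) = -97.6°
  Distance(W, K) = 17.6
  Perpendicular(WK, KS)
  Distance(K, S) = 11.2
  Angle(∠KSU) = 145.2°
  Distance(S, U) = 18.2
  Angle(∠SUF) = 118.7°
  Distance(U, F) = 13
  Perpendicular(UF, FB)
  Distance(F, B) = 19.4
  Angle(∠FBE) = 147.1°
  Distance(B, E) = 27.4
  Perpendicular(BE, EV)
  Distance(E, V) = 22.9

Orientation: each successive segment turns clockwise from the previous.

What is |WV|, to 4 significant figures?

31.42

W is at the origin; WK runs at -97.6° with length 17.6, so K = (-2.328, -17.45). WK is perpendicular to KS, so KS runs at 172.4°; with |KS| = 11.2, S = (-13.43, -15.96). ∠KSU = 145.2° gives SU at 137.6° from the x-axis; with |SU| = 18.2, U = (-26.87, -3.692). ∠SUF = 118.7° gives UF at 76.30° from the x-axis; with |UF| = 13.0, F = (-23.79, 8.938). UF ⟂ FB, so FB runs at -13.70°; with |FB| = 19.4, B = (-4.942, 4.344). ∠FBE = 147.1° gives BE at -46.60° from the x-axis; with |BE| = 27.4, E = (13.88, -15.56). The perpendicularity gives EV at right angles to BE, so EV runs at -136.6°; with |EV| = 22.9, V = (-2.755, -31.30). Then |WV| = |V − W| = 31.42.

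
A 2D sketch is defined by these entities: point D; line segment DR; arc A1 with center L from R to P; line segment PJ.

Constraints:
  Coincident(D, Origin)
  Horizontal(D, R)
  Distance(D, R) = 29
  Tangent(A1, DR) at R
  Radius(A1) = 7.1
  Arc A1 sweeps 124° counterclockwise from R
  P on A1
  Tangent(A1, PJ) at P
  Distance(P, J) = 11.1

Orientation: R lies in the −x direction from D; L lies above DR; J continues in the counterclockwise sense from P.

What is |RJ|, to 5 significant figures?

20.275

D is at the origin; D and R share the same y with |DR| = 29.0 and R on the −x side, so R = (-29.000, 0.0000). A1 meets DR tangentially, so LR is at right angles to DR, so L = R + (0, 7.1) = (-29.000, 7.1000). On A1, R sits at bearing -90° from L; a 124° counterclockwise sweep puts P at bearing 34°, so P = L + 7.1·(cos 34°, sin 34°) = (-23.114, 11.070). The tangent condition forces LP to be normal to PJ, so PJ runs along (−sin 34°, cos 34°); with |PJ| = 11.1, J = (-29.321, 20.273). Then |RJ| = |J − R| = 20.275.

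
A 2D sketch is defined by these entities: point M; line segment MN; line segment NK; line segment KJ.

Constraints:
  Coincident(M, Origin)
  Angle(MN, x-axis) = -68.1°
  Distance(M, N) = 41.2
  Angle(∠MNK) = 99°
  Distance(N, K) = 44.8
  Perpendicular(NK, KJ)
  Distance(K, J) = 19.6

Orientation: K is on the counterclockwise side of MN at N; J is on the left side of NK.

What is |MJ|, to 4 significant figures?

55.42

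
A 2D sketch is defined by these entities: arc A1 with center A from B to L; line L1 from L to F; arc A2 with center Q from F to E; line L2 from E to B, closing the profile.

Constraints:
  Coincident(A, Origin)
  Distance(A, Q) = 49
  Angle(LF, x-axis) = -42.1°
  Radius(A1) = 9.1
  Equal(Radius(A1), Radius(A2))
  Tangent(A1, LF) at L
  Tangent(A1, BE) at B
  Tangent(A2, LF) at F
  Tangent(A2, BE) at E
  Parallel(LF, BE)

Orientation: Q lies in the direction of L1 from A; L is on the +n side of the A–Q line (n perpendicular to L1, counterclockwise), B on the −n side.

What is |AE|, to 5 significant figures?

49.838

The slot axis is L1's direction at -42.1°, so u = (cos -42.1°, sin -42.1°) = (0.74198, -0.67043) and n = (−sin -42.1°, cos -42.1°) = (0.67043, 0.74198). A is at the origin and Q lies 49.0 along u from A, so Q = 49.0·u = (36.357, -32.851). Tangency of A1 to both parallel lines with radius 9.1 puts L and B at A ± 9.1·n: L = (6.1009, 6.7520), B = (-6.1009, -6.7520). Equal radii place F and E the same way about Q: F = Q + 9.1·n = (42.458, -26.099), E = Q − 9.1·n = (30.256, -39.603). Then |AE| = |E − A| = 49.838.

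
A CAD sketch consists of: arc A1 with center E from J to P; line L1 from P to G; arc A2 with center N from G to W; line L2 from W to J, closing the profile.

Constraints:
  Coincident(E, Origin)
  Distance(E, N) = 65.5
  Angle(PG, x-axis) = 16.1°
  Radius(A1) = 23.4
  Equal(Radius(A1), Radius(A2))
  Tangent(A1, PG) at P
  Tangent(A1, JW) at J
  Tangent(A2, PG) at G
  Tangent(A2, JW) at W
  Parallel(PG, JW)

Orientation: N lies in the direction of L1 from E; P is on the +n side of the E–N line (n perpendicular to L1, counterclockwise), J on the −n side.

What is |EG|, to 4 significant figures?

69.55

The slot axis is L1's direction at 16.1°, so u = (cos 16.1°, sin 16.1°) = (0.9608, 0.2773) and n = (−sin 16.1°, cos 16.1°) = (-0.2773, 0.9608). E is at the origin and N lies 65.5 along u from E, so N = 65.5·u = (62.93, 18.16). Tangency of A1 to both parallel lines with radius 23.4 puts P and J at E ± 23.4·n: P = (-6.489, 22.48), J = (6.489, -22.48). Equal radii place G and W the same way about N: G = N + 23.4·n = (56.44, 40.65), W = N − 23.4·n = (69.42, -4.318). Then |EG| = |G − E| = 69.55.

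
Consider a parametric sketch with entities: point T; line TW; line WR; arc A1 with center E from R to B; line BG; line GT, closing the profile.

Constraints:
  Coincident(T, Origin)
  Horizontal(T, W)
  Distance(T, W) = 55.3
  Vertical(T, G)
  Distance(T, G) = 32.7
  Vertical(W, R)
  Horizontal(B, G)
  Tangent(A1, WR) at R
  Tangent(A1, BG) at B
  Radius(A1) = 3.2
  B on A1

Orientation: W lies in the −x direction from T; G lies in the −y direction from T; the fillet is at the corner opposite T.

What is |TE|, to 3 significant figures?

59.9

TG is vertical with |TG| = 32.7 and G on the −y side, so G = (0.00, -32.7). The virtual corner opposite T is at (-55.3, -32.7). Tangency of A1 to WR means the radius ER is perpendicular to WR and A1 meets BG tangentially, so EB is at right angles to BG, with radius 3.2, so the center E sits 3.2 in from both sides at E = (-52.1, -29.5). Then |TE| = |E − T| = 59.9.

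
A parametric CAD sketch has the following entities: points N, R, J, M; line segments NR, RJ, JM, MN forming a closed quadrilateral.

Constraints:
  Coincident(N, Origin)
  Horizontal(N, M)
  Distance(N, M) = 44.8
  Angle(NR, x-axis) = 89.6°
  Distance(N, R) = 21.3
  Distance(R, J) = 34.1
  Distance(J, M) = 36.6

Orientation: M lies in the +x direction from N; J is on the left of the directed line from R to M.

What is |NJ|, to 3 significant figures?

46.6

N is at the origin; N and M share the same y with |NM| = 44.8 and M in +x, so M = (44.8, 0). NR runs at 89.6° with |NR| = 21.3, so R = (0.149, 21.3). J is determined by |RJ| = 34.1 and |JM| = 36.6 together: it lies at the intersection of circle(R, 34.1) and circle(M, 36.6). With |RM| = 49.5, the foot of the radical line on RM is 22.9 from R and the perpendicular offset is √(34.1² − 22.9²) = 25.2. Taking the left-of-RM solution: J = (31.7, 34.2).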